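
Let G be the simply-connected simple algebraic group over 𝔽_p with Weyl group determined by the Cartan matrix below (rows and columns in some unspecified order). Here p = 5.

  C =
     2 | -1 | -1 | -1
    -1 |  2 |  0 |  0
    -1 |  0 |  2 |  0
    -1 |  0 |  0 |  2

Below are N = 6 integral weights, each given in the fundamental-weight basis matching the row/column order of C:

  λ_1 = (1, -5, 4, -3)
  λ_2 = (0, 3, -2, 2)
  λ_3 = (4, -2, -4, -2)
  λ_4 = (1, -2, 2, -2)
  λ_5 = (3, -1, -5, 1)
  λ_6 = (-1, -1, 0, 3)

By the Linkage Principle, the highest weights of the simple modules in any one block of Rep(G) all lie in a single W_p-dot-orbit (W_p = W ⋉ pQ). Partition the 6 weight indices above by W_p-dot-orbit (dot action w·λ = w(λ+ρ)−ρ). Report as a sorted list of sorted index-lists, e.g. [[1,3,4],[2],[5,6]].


Dynkin diagram of C (from the 6 off-diagonal −1 entries): D_4.

Folding the 6 weights λ_j+ρ into Ā_5 (reps in the given 4-coord order):

  λ_1+ρ ↦ (0, 0, 1, 2);  λ_2+ρ ↦ (1, 1, 2, 0);  λ_3+ρ ↦ (0, 1, 3, 1);  λ_4+ρ ↦ (0, 1, 3, 1);  λ_5+ρ ↦ (0, 1, 3, 1);  λ_6+ρ ↦ (0, 0, 1, 4)

Linkage partition of the 6 weights (4 classes, p=5):

[[1], [2], [3, 4, 5], [6]]


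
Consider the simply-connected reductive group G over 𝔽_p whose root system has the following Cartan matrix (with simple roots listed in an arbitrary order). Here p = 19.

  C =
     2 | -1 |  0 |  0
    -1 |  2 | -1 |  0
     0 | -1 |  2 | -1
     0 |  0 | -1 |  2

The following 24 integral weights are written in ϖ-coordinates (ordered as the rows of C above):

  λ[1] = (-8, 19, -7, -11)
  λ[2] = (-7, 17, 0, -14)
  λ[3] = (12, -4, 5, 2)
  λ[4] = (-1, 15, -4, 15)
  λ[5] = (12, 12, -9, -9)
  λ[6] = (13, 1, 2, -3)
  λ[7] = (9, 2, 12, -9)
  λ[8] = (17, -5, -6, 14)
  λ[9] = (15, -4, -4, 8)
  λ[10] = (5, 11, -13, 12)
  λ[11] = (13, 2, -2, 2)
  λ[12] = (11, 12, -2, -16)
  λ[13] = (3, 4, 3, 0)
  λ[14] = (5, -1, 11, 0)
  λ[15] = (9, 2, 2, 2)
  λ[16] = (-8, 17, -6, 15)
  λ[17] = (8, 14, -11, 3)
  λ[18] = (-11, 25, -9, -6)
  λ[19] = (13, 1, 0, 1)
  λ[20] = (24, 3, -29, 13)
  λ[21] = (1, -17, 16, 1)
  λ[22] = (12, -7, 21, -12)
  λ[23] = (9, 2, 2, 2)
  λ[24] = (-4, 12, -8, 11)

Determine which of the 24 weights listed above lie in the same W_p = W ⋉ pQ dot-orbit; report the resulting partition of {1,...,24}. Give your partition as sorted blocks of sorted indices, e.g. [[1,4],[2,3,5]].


Root system A_4: the 4×4 matrix C matches after relabeling.

Alcove-folded reps (p=19, 24 weights, presented ϖ-order):

  1: (3, 3, 7, 5);  2: (6, 0, 12, 1);  3: (10, 3, 3, 3);  4: (10, 3, 3, 3);  5: (3, 3, 5, 1);  6: (14, 2, 1, 2);  7: (3, 3, 5, 1);  8: (4, 5, 4, 1);  9: (10, 3, 3, 3);  10: (6, 0, 12, 1);  11: (14, 2, 1, 2);  12: (3, 3, 7, 5);  13: (4, 5, 4, 1);  14: (6, 0, 12, 1);  15: (10, 3, 3, 3);  16: (3, 3, 5, 1);  17: (4, 5, 4, 1);  18: (3, 3, 5, 1);  19: (14, 2, 1, 2);  20: (4, 5, 4, 1);  21: (14, 2, 1, 2);  22: (3, 3, 5, 1);  23: (10, 3, 3, 3);  24: (3, 3, 7, 5)

Partition of {1..24} into 6 W_19-dot-orbits:

[[1, 12, 24], [2, 10, 14], [3, 4, 9, 15, 23], [5, 7, 16, 18, 22], [6, 11, 19, 21], [8, 13, 17, 20]]


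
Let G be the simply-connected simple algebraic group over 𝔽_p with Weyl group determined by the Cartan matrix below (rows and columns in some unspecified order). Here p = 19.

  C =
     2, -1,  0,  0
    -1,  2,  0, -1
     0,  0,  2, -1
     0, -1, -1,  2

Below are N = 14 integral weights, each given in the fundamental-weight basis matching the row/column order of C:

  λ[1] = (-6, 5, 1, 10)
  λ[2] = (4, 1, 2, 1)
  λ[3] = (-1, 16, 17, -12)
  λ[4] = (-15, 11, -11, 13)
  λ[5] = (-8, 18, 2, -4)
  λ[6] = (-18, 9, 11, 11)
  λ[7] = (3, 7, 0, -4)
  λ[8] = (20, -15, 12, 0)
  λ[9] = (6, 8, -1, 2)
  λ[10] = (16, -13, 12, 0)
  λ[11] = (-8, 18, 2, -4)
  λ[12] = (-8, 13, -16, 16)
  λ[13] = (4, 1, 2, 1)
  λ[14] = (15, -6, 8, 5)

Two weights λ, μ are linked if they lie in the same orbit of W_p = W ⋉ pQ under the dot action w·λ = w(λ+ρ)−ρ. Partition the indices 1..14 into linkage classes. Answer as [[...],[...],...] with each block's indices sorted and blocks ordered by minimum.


C ↔ A_4 under row/col permutation; |W(A_4)| = 120.

Each λ_j+ρ reduced to Ā_19; 4-tuples below use C's row order:

  λ_1+ρ ↦ (5, 1, 2, 11);  λ_2+ρ ↦ (5, 2, 3, 2);  λ_3+ρ ↦ (5, 1, 2, 11);  λ_4+ρ ↦ (5, 2, 3, 2);  λ_5+ρ ↦ (7, 9, 0, 3);  λ_6+ρ ↦ (5, 2, 3, 2);  λ_7+ρ ↦ (4, 5, 2, 1);  λ_8+ρ ↦ (5, 1, 2, 11);  λ_9+ρ ↦ (7, 9, 0, 3);  λ_10+ρ ↦ (5, 1, 2, 11);  λ_11+ρ ↦ (7, 9, 0, 3);  λ_12+ρ ↦ (5, 2, 3, 2);  λ_13+ρ ↦ (5, 2, 3, 2);  λ_14+ρ ↦ (4, 5, 2, 1)

Partition of {1..14} into 4 W_19-dot-orbits:

[[1, 3, 8, 10], [2, 4, 6, 12, 13], [5, 9, 11], [7, 14]]


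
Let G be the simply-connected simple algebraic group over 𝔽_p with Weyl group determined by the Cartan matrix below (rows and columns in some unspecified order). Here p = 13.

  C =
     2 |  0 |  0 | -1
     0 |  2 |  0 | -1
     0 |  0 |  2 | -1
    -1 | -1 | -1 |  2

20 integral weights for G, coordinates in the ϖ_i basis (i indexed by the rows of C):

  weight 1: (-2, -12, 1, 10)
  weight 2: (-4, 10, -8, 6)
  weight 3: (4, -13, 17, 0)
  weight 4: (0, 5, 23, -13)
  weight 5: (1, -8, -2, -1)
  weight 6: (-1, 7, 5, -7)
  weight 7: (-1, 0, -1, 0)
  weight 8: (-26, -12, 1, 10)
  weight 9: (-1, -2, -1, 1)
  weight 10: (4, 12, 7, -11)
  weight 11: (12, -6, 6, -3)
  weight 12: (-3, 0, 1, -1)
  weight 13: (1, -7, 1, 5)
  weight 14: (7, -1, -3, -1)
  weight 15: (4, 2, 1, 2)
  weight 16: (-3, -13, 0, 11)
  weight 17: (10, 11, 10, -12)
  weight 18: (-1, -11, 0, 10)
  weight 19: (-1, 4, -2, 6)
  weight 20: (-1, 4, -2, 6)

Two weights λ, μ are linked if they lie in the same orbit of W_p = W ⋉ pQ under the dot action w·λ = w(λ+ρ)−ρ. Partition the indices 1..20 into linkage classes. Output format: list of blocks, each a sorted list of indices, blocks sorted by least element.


Cartan matrix: type D_4 (|W|=192); un-permuting the 4 rows.

W_13-reps of the 20 weights in Ā_13 (same 4-coord order as C):

    λ_1 → (0, 10, 1, 1)
    λ_2 → (2, 6, 2, 0)
    λ_3 → (0, 5, 1, 1)
    λ_4 → (0, 5, 1, 1)
    λ_5 → (0, 5, 1, 1)
    λ_6 → (6, 2, 0, 0)
    λ_7 → (0, 1, 0, 1)
    λ_8 → (0, 10, 1, 1)
    λ_9 → (0, 1, 0, 1)
    λ_10 → (5, 3, 2, 0)
    λ_11 → (6, 2, 0, 0)
    λ_12 → (0, 1, 0, 1)
    λ_13 → (2, 6, 2, 0)
    λ_14 → (6, 2, 0, 0)
    λ_15 → (5, 3, 2, 0)
    λ_16 → (0, 10, 1, 1)
    λ_17 → (0, 1, 0, 1)
    λ_18 → (0, 10, 1, 1)
    λ_19 → (0, 5, 1, 1)
    λ_20 → (0, 5, 1, 1)

Grouping the 20 weights by Ā_13-representative: 6 linkage classes.

[[1, 8, 16, 18], [2, 13], [3, 4, 5, 19, 20], [6, 11, 14], [7, 9, 12, 17], [10, 15]]


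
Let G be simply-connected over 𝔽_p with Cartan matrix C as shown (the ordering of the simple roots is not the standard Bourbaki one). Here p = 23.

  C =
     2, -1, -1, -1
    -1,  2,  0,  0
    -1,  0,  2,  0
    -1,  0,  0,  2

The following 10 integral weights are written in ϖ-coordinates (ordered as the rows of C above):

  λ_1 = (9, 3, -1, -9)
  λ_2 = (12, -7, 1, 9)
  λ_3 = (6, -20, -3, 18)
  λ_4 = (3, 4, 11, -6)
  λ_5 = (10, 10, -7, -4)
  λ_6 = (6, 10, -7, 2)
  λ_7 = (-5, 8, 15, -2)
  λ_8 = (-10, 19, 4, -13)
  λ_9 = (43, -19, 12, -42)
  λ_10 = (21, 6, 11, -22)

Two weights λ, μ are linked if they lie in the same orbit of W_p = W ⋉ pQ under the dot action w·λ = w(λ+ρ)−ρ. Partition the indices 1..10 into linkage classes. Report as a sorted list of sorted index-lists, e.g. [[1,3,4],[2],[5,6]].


Cartan matrix: type D_4 (|W|=192); un-permuting the 4 rows.

Folding the 10 weights λ_j+ρ into Ā_23 (reps in the given 4-coord order):

    [1] (2, 4, 0, 8)
    [2] (2, 4, 0, 8)
    [3] (1, 4, 11, 4)
    [4] (1, 4, 11, 4)
    [5] (1, 11, 6, 3)
    [6] (1, 11, 6, 3)
    [7] (1, 4, 11, 4)
    [8] (1, 4, 11, 4)
    [9] (2, 2, 3, 11)
    [10] (1, 11, 6, 3)

These 10 weights hit 4 W_23-dot-orbits; sizes (2, 4, 3, 1):

[[1, 2], [3, 4, 7, 8], [5, 6, 10], [9]]


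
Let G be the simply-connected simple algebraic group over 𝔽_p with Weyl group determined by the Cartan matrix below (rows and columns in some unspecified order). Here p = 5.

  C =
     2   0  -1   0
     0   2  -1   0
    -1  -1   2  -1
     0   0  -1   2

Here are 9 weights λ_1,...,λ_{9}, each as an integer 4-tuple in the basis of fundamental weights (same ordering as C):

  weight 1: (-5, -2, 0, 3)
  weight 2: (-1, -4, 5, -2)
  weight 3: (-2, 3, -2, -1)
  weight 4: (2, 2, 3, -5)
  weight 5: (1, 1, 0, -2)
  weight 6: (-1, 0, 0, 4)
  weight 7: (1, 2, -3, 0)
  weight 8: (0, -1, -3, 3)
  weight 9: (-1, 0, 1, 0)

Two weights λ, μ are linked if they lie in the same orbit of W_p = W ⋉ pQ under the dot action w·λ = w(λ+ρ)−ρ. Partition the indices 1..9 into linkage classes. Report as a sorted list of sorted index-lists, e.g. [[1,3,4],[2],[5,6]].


Root system D_4: the 4×4 matrix C matches after relabeling.

Each λ_j+ρ reduced to Ā_5; 4-tuples below use C's row order:

  [1] (0, 3, 1, 0);  [2] (1, 2, 0, 0);  [3] (0, 1, 1, 1);  [4] (2, 2, 0, 1);  [5] (2, 2, 0, 1);  [6] (1, 0, 1, 2);  [7] (0, 1, 1, 1);  [8] (0, 1, 1, 1);  [9] (0, 1, 1, 1)

Grouping the 9 weights by Ā_5-representative: 5 linkage classes.

[[1], [2], [3, 7, 8, 9], [4, 5], [6]]


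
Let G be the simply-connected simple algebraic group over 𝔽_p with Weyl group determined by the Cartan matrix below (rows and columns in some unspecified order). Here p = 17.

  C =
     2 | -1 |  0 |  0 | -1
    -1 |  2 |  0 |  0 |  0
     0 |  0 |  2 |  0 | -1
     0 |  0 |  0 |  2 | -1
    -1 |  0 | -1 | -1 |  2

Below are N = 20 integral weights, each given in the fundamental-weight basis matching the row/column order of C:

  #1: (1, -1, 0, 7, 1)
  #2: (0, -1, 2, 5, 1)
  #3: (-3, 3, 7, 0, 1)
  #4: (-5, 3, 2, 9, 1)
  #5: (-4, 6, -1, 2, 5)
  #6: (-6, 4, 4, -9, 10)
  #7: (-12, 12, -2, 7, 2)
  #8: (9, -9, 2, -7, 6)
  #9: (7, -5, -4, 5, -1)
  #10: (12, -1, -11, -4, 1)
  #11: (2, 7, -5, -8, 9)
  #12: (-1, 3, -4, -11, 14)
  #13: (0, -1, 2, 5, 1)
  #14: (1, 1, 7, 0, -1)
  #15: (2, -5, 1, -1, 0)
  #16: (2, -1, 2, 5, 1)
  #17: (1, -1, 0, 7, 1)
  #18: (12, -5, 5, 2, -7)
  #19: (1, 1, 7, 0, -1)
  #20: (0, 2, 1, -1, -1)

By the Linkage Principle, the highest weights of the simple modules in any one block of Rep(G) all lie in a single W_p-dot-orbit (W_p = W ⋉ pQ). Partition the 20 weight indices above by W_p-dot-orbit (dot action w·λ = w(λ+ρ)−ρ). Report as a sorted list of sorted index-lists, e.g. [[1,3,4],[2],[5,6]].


D_5 Cartan matrix, 5 simple roots permuted; ρ=(1,1,1,1,1).

Each λ_j+ρ reduced to Ā_17; 5-tuples below use C's row order:

    [1] (2, 0, 1, 8, 2)
    [2] (1, 0, 3, 6, 2)
    [3] (2, 2, 8, 1, 0)
    [4] (2, 0, 1, 8, 2)
    [5] (1, 4, 0, 3, 3)
    [6] (1, 0, 3, 6, 2)
    [7] (2, 2, 8, 1, 0)
    [8] (1, 4, 0, 3, 3)
    [9] (1, 4, 0, 3, 3)
    [10] (2, 0, 1, 8, 2)
    [11] (1, 4, 0, 3, 3)
    [12] (2, 0, 1, 8, 2)
    [13] (1, 0, 3, 6, 2)
    [14] (2, 2, 8, 1, 0)
    [15] (1, 3, 2, 0, 0)
    [16] (1, 0, 3, 6, 2)
    [17] (2, 0, 1, 8, 2)
    [18] (1, 4, 0, 3, 3)
    [19] (2, 2, 8, 1, 0)
    [20] (1, 3, 2, 0, 0)

These 20 weights hit 5 W_17-dot-orbits; sizes (5, 4, 4, 5, 2):

[[1, 4, 10, 12, 17], [2, 6, 13, 16], [3, 7, 14, 19], [5, 8, 9, 11, 18], [15, 20]]


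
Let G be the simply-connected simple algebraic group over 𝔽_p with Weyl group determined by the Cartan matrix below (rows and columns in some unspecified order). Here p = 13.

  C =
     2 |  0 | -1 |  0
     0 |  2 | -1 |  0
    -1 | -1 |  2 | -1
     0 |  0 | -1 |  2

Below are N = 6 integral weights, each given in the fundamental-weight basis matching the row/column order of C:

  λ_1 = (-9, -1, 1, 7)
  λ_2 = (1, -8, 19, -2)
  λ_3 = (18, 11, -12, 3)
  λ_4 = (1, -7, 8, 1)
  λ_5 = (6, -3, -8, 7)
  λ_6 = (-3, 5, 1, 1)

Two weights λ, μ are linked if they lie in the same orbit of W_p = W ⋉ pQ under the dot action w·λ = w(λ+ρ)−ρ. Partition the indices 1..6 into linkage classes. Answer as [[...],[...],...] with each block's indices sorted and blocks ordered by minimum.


D_4 Cartan matrix, 4 simple roots permuted; ρ=(1,1,1,1).

Each λ_j+ρ reduced to Ā_13; 4-tuples below use C's row order:

  λ_1 → (2, 6, 0, 2) · λ_2 → (1, 6, 1, 0) · λ_3 → (1, 6, 1, 0) · λ_4 → (2, 6, 0, 2) · λ_5 → (1, 6, 1, 0) · λ_6 → (2, 6, 0, 2)

Linkage partition of the 6 weights (2 classes, p=13):

[[1, 4, 6], [2, 3, 5]]


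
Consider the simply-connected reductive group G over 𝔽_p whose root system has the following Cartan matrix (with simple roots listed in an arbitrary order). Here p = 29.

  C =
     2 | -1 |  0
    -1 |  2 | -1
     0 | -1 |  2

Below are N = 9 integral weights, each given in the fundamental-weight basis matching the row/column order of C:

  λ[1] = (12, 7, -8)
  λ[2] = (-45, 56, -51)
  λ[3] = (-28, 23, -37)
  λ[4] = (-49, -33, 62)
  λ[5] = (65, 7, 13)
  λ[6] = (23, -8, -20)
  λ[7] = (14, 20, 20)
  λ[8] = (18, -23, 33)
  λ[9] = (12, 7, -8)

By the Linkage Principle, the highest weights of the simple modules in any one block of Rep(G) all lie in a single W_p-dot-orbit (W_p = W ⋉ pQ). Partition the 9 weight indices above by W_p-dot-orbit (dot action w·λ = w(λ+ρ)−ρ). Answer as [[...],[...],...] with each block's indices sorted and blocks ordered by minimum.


C ↔ A_3 under row/col permutation; |W(A_3)| = 24.

Alcove-folded reps (p=29, 9 weights, presented ϖ-order):

    1: (13, 1, 7)
    2: (13, 1, 7)
    3: (2, 17, 7)
    4: (2, 17, 7)
    5: (13, 1, 7)
    6: (2, 17, 7)
    7: (13, 1, 7)
    8: (2, 17, 7)
    9: (13, 1, 7)

The 9 indices split into 2 linkage classes (same alcove rep ⇔ same W_29-dot-orbit):

[[1, 2, 5, 7, 9], [3, 4, 6, 8]]


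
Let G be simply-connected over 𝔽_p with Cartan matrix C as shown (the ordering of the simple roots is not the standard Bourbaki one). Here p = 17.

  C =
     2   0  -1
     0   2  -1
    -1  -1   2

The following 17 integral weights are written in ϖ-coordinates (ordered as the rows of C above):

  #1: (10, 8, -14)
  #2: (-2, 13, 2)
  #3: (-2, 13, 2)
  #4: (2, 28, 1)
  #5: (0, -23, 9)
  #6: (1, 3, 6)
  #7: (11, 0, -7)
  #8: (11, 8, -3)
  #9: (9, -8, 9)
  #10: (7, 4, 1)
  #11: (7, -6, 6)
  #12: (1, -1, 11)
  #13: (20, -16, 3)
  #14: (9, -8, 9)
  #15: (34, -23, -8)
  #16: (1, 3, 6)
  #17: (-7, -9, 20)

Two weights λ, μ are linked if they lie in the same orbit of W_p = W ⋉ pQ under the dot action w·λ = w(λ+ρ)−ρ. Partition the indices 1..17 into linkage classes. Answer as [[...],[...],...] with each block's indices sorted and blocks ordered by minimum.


C ↔ A_3 under row/col permutation; |W(A_3)| = 24.

Alcove-folded reps (p=17, 17 weights, presented ϖ-order):

  [1] (2, 4, 7);  [2] (1, 14, 2);  [3] (1, 14, 2);  [4] (2, 0, 12);  [5] (6, 5, 1);  [6] (2, 4, 7);  [7] (6, 5, 1);  [8] (8, 5, 2);  [9] (7, 4, 3);  [10] (8, 5, 2);  [11] (8, 5, 2);  [12] (2, 0, 12);  [13] (2, 4, 7);  [14] (7, 4, 3);  [15] (6, 5, 1);  [16] (2, 4, 7);  [17] (2, 4, 7)

These 17 weights hit 6 W_17-dot-orbits; sizes (5, 2, 2, 3, 3, 2):

[[1, 6, 13, 16, 17], [2, 3], [4, 12], [5, 7, 15], [8, 10, 11], [9, 14]]


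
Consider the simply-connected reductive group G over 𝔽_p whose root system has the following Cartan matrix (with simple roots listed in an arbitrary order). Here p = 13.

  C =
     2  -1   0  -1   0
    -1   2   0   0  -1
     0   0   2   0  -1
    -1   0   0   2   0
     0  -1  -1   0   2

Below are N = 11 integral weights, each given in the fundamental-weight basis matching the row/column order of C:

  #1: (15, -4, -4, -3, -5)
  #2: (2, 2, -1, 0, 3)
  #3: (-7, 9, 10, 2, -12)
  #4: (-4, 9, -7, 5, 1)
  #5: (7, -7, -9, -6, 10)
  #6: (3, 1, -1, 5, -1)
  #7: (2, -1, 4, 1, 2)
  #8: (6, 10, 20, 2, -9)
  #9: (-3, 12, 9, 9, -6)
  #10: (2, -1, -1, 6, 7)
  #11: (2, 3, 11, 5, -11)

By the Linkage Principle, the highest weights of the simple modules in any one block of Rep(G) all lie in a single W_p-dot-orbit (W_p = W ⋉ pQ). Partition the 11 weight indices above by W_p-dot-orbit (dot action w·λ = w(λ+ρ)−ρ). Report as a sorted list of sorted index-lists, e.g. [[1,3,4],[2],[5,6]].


Root system A_5: the 5×5 matrix C matches after relabeling.

Ā_13 reps of the 11 weights (A_5, coords as presented):

  1: (3, 3, 0, 1, 4);  2: (3, 3, 0, 1, 4);  3: (3, 3, 0, 1, 4);  4: (3, 3, 0, 1, 4);  5: (3, 0, 5, 2, 3);  6: (4, 2, 0, 6, 0);  7: (3, 0, 5, 2, 3);  8: (3, 0, 5, 2, 3);  9: (3, 0, 5, 2, 3);  10: (3, 0, 5, 2, 3);  11: (3, 3, 0, 1, 4)

The 11 indices split into 3 linkage classes (same alcove rep ⇔ same W_13-dot-orbit):

[[1, 2, 3, 4, 11], [5, 7, 8, 9, 10], [6]]


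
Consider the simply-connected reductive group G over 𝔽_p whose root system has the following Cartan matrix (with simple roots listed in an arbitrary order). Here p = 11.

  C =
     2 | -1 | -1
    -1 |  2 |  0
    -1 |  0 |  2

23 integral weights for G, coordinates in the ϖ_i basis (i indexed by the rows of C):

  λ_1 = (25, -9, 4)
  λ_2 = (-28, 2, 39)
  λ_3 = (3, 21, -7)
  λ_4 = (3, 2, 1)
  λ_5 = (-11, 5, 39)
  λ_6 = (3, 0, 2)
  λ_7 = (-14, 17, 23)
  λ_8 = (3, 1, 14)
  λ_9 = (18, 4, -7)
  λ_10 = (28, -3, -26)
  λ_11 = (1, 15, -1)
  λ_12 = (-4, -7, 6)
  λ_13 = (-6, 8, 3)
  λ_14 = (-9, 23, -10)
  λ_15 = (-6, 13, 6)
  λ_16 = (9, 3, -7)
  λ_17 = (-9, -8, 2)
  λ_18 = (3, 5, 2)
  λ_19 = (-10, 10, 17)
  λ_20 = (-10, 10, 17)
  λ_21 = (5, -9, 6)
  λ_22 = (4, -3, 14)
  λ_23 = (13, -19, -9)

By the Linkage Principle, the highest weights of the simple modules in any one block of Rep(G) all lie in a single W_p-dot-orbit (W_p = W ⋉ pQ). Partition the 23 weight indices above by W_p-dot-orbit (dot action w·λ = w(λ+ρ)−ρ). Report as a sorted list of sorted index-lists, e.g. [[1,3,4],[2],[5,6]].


Root system A_3: the 3×3 matrix C matches after relabeling.

Alcove-folded reps (p=11, 23 weights, presented ϖ-order):

  λ_1 → (4, 4, 1);  λ_2 → (2, 4, 3);  λ_3 → (5, 4, 2);  λ_4 → (4, 3, 2);  λ_5 → (4, 1, 3);  λ_6 → (4, 1, 3);  λ_7 → (5, 4, 2);  λ_8 → (4, 4, 1);  λ_9 → (2, 4, 3);  λ_10 → (4, 3, 2);  λ_11 → (5, 4, 2);  λ_12 → (4, 3, 2);  λ_13 → (4, 4, 1);  λ_14 → (2, 4, 3);  λ_15 → (2, 4, 3);  λ_16 → (4, 1, 3);  λ_17 → (4, 1, 3);  λ_18 → (4, 4, 1);  λ_19 → (2, 7, 0);  λ_20 → (2, 7, 0);  λ_21 → (2, 4, 3);  λ_22 → (4, 3, 2);  λ_23 → (4, 1, 3)

Partition of {1..23} into 6 W_11-dot-orbits:

[[1, 8, 13, 18], [2, 9, 14, 15, 21], [3, 7, 11], [4, 10, 12, 22], [5, 6, 16, 17, 23], [19, 20]]


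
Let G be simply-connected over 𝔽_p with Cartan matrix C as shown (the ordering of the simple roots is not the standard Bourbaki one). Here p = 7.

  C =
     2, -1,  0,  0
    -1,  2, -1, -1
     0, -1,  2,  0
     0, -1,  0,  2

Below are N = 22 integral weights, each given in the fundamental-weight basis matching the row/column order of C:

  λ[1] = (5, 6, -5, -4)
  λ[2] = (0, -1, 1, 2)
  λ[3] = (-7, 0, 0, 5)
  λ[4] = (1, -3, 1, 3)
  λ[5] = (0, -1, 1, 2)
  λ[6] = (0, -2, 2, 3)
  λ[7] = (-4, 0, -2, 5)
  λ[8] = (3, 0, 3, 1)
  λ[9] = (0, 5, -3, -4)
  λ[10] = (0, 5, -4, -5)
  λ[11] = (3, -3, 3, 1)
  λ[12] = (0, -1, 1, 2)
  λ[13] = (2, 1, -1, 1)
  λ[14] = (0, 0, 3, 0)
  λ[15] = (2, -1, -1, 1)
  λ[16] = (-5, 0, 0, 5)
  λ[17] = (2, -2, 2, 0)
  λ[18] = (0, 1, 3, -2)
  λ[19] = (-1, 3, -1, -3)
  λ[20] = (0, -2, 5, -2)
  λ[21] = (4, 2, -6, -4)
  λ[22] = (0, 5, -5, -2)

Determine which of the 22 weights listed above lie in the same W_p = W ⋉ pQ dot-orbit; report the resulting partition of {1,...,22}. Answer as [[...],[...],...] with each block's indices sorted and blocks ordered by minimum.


Root system D_4: the 4×4 matrix C matches after relabeling.

W_7-reps of the 22 weights in Ā_7 (same 4-coord order as C):

  [1] (0, 1, 2, 3);  [2] (1, 0, 2, 3);  [3] (1, 0, 4, 1);  [4] (0, 2, 0, 2);  [5] (1, 0, 2, 3);  [6] (0, 1, 2, 3);  [7] (0, 1, 2, 3);  [8] (0, 2, 0, 2);  [9] (1, 0, 2, 3);  [10] (0, 1, 2, 3);  [11] (2, 1, 2, 0);  [12] (1, 0, 2, 3);  [13] (3, 0, 0, 2);  [14] (1, 0, 4, 1);  [15] (3, 0, 0, 2);  [16] (1, 0, 2, 3);  [17] (2, 1, 2, 0);  [18] (1, 0, 4, 1);  [19] (0, 2, 0, 2);  [20] (1, 0, 4, 1);  [21] (0, 2, 0, 2);  [22] (1, 0, 4, 1)

The 22 indices split into 6 linkage classes (same alcove rep ⇔ same W_7-dot-orbit):

[[1, 6, 7, 10], [2, 5, 9, 12, 16], [3, 14, 18, 20, 22], [4, 8, 19, 21], [11, 17], [13, 15]]


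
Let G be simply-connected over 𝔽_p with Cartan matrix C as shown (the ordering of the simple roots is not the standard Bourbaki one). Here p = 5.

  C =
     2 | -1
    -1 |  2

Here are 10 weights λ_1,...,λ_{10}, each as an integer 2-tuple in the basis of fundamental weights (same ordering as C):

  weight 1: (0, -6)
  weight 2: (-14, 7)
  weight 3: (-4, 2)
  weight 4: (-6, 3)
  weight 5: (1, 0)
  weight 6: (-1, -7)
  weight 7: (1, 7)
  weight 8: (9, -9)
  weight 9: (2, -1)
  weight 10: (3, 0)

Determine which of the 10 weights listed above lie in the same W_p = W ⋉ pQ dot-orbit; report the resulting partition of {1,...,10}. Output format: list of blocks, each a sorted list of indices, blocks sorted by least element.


Dynkin diagram of C (from the 2 off-diagonal −1 entries): A_2.

λ_j+ρ reflected into Ā_5 (⟨·,θ^∨⟩≤5); 2-tuples as given:

  1: (4, 1)
  2: (3, 0)
  3: (3, 0)
  4: (4, 1)
  5: (2, 1)
  6: (4, 1)
  7: (3, 0)
  8: (3, 0)
  9: (3, 0)
  10: (4, 1)

These 10 weights hit 3 W_5-dot-orbits; sizes (4, 5, 1):

[[1, 4, 6, 10], [2, 3, 7, 8, 9], [5]]


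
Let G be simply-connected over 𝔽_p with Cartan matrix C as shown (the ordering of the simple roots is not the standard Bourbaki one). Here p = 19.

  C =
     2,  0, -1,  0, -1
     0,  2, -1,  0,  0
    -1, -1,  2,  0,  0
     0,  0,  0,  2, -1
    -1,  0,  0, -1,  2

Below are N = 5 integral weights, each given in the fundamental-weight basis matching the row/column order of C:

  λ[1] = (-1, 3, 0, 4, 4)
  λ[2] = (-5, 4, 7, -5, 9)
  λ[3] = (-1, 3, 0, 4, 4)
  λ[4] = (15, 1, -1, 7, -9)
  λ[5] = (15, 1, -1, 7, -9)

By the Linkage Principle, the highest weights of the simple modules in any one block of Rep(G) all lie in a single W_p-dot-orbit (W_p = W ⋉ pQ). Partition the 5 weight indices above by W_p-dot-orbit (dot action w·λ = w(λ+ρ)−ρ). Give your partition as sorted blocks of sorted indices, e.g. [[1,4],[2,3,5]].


Cartan matrix: type A_5 (|W|=720); un-permuting the 5 rows.

Ā_19 reps of the 5 weights (A_5, coords as presented):

  λ_1 → (0, 4, 1, 5, 5)
  λ_2 → (4, 5, 4, 4, 2)
  λ_3 → (0, 4, 1, 5, 5)
  λ_4 → (8, 2, 0, 0, 8)
  λ_5 → (8, 2, 0, 0, 8)

Grouping the 5 weights by Ā_19-representative: 3 linkage classes.

[[1, 3], [2], [4, 5]]


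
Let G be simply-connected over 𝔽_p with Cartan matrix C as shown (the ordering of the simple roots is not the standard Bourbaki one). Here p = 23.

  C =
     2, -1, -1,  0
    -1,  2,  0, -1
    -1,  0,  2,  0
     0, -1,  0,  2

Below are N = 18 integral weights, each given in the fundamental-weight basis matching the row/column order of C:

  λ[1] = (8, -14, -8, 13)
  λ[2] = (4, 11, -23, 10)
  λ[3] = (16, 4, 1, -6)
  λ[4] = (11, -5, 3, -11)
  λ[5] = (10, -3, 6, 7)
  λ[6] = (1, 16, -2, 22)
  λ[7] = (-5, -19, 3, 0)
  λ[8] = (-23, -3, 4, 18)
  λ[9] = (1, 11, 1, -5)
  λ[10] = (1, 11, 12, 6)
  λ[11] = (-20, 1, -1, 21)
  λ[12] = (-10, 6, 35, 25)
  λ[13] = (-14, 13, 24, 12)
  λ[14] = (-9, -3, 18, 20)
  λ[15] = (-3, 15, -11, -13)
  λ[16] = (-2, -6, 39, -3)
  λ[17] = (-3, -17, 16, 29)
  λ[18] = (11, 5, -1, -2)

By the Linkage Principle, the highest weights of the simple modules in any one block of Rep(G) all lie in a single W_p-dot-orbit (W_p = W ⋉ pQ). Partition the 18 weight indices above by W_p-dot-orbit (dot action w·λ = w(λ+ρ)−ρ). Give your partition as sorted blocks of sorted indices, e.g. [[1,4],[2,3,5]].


C ↔ A_4 under row/col permutation; |W(A_4)| = 120.

W_23-reps of the 18 weights in Ā_23 (same 4-coord order as C):

  λ_1+ρ ↦ (7, 2, 4, 1);  λ_2+ρ ↦ (12, 5, 0, 1);  λ_3+ρ ↦ (17, 0, 1, 4);  λ_4+ρ ↦ (2, 8, 2, 4);  λ_5+ρ ↦ (9, 2, 6, 5);  λ_6+ρ ↦ (17, 0, 1, 4);  λ_7+ρ ↦ (17, 0, 1, 4);  λ_8+ρ ↦ (17, 0, 1, 4);  λ_9+ρ ↦ (2, 8, 2, 4);  λ_10+ρ ↦ (2, 8, 2, 4);  λ_11+ρ ↦ (17, 0, 1, 4);  λ_12+ρ ↦ (7, 2, 4, 1);  λ_13+ρ ↦ (7, 2, 4, 1);  λ_14+ρ ↦ (2, 8, 2, 4);  λ_15+ρ ↦ (2, 8, 2, 4);  λ_16+ρ ↦ (9, 2, 6, 5);  λ_17+ρ ↦ (9, 2, 6, 5);  λ_18+ρ ↦ (12, 5, 0, 1)

Linkage partition of the 18 weights (5 classes, p=23):

[[1, 12, 13], [2, 18], [3, 6, 7, 8, 11], [4, 9, 10, 14, 15], [5, 16, 17]]


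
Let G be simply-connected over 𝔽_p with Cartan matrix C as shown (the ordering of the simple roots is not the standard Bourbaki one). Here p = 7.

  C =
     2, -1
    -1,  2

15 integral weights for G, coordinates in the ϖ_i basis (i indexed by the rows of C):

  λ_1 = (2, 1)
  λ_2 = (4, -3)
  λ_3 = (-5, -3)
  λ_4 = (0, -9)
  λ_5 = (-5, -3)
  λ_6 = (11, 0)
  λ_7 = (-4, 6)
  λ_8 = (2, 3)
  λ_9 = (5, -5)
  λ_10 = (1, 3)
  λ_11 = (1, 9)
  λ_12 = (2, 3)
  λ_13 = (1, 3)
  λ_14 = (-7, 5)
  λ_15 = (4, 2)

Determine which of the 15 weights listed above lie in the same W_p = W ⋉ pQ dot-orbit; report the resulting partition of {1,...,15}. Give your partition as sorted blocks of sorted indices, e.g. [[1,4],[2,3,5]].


Cartan matrix: type A_2 (|W|=6); un-permuting the 2 rows.

Folding the 15 weights λ_j+ρ into Ā_7 (reps in the given 2-coord order):

  λ_1 → (3, 2);  λ_2 → (3, 2);  λ_3 → (2, 4);  λ_4 → (6, 0);  λ_5 → (2, 4);  λ_6 → (1, 5);  λ_7 → (3, 4);  λ_8 → (3, 4);  λ_9 → (2, 4);  λ_10 → (2, 4);  λ_11 → (3, 2);  λ_12 → (3, 4);  λ_13 → (2, 4);  λ_14 → (6, 0);  λ_15 → (4, 2)

Linkage partition of the 15 weights (6 classes, p=7):

[[1, 2, 11], [3, 5, 9, 10, 13], [4, 14], [6], [7, 8, 12], [15]]


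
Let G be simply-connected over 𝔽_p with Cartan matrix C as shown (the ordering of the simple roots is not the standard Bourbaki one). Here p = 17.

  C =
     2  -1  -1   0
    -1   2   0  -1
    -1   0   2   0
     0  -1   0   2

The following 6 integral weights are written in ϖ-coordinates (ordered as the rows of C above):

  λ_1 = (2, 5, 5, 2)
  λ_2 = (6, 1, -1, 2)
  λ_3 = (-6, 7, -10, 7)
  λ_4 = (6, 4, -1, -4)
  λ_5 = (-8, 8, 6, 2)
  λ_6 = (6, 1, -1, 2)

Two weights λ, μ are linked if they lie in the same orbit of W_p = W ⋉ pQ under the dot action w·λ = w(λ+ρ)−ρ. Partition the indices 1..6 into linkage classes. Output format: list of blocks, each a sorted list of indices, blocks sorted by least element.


C ↔ A_4 under row/col permutation; |W(A_4)| = 120.

W_17-reps of the 6 weights in Ā_17 (same 4-coord order as C):

  λ_1+ρ ↦ (3, 6, 5, 2);  λ_2+ρ ↦ (7, 2, 0, 3);  λ_3+ρ ↦ (3, 6, 5, 2);  λ_4+ρ ↦ (7, 2, 0, 3);  λ_5+ρ ↦ (7, 2, 0, 3);  λ_6+ρ ↦ (7, 2, 0, 3)

The 6 indices split into 2 linkage classes (same alcove rep ⇔ same W_17-dot-orbit):

[[1, 3], [2, 4, 5, 6]]


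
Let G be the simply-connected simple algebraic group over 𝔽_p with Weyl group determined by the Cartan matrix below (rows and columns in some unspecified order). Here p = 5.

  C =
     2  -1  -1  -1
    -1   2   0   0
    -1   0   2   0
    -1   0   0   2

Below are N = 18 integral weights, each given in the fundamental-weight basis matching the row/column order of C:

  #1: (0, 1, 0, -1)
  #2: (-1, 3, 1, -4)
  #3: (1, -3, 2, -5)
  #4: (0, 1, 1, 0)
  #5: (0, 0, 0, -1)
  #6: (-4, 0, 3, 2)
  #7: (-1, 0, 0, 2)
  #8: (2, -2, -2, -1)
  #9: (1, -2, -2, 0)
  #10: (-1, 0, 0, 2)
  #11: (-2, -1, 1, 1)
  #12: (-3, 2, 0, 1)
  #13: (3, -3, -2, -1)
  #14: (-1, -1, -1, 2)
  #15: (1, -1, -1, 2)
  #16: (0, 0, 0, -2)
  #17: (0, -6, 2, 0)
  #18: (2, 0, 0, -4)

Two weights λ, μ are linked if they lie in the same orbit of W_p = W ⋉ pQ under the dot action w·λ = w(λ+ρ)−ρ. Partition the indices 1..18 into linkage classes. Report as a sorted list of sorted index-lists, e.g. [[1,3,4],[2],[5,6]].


Root system D_4: the 4×4 matrix C matches after relabeling.

Each λ_j+ρ reduced to Ā_5; 4-tuples below use C's row order:

  λ_1 → (1, 2, 1, 0) · λ_2 → (1, 1, 1, 0) · λ_3 → (1, 2, 1, 0) · λ_4 → (1, 1, 1, 0) · λ_5 → (1, 1, 1, 0) · λ_6 → (1, 2, 1, 0) · λ_7 → (0, 1, 1, 3) · λ_8 → (1, 1, 1, 0) · λ_9 → (0, 1, 1, 1) · λ_10 → (0, 1, 1, 3) · λ_11 → (0, 1, 1, 1) · λ_12 → (1, 1, 1, 0) · λ_13 → (1, 2, 1, 0) · λ_14 → (0, 0, 0, 3) · λ_15 → (0, 0, 0, 3) · λ_16 → (0, 1, 1, 1) · λ_17 → (0, 1, 1, 3) · λ_18 → (0, 1, 1, 3)

The 18 indices split into 5 linkage classes (same alcove rep ⇔ same W_5-dot-orbit):

[[1, 3, 6, 13], [2, 4, 5, 8, 12], [7, 10, 17, 18], [9, 11, 16], [14, 15]]


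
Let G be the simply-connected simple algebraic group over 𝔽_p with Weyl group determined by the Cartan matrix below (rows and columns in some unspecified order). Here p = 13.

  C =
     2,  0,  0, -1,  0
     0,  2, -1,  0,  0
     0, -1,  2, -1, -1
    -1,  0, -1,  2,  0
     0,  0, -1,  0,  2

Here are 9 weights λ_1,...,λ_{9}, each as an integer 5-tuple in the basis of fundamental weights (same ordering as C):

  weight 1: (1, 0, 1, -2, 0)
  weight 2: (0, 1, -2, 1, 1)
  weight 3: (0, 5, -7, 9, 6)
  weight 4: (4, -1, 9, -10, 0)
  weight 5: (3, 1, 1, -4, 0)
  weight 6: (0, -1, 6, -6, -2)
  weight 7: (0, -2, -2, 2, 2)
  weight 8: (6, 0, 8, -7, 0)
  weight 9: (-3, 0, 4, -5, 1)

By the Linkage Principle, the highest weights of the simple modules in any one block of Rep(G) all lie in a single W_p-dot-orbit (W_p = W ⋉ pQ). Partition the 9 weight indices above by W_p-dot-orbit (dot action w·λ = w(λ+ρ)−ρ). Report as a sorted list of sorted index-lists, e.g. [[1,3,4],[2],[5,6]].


C ↔ D_5 under row/col permutation; |W(D_5)| = 1920.

W_13-reps of the 9 weights in Ā_13 (same 5-coord order as C):

  1: (1, 1, 1, 1, 1)
  2: (1, 1, 1, 1, 1)
  3: (4, 0, 1, 1, 1)
  4: (4, 0, 1, 1, 1)
  5: (1, 1, 1, 2, 0)
  6: (4, 0, 1, 1, 1)
  7: (1, 1, 1, 1, 1)
  8: (1, 1, 1, 1, 1)
  9: (4, 0, 1, 1, 1)

Partition of {1..9} into 3 W_13-dot-orbits:

[[1, 2, 7, 8], [3, 4, 6, 9], [5]]


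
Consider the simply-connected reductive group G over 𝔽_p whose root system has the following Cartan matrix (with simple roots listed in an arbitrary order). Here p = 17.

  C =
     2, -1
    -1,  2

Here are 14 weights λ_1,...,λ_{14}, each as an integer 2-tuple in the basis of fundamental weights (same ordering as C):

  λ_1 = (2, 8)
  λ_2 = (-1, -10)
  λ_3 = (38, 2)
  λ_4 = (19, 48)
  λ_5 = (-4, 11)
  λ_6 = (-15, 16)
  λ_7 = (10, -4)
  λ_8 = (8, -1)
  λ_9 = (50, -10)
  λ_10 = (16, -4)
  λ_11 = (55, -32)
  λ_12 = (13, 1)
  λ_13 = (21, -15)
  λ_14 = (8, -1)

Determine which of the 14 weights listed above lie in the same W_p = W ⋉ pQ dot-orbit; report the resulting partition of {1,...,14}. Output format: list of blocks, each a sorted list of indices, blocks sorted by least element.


A_2 Cartan matrix, 2 simple roots permuted; ρ=(1,1).

Folding the 14 weights λ_j+ρ into Ā_17 (reps in the given 2-coord order):

  λ_1 → (3, 9)
  λ_2 → (9, 0)
  λ_3 → (3, 9)
  λ_4 → (14, 1)
  λ_5 → (3, 9)
  λ_6 → (14, 3)
  λ_7 → (8, 3)
  λ_8 → (9, 0)
  λ_9 → (9, 0)
  λ_10 → (14, 3)
  λ_11 → (3, 9)
  λ_12 → (14, 2)
  λ_13 → (3, 9)
  λ_14 → (9, 0)

Linkage partition of the 14 weights (6 classes, p=17):

[[1, 3, 5, 11, 13], [2, 8, 9, 14], [4], [6, 10], [7], [12]]


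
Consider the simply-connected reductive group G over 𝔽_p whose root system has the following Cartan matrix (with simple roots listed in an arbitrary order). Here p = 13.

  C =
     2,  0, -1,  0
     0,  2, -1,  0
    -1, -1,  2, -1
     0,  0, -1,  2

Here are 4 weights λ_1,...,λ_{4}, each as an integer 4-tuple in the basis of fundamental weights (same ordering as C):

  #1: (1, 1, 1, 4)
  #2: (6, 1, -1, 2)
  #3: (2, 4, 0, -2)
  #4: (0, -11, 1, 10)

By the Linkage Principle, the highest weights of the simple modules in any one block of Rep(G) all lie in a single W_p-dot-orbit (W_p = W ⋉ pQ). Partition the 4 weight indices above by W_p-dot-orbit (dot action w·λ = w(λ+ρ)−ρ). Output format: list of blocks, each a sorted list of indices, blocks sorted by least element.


C ↔ D_4 under row/col permutation; |W(D_4)| = 192.

λ_j+ρ reflected into Ā_13 (⟨·,θ^∨⟩≤13); 4-tuples as given:

  λ_1 → (2, 2, 2, 5)
  λ_2 → (7, 2, 0, 3)
  λ_3 → (3, 5, 0, 1)
  λ_4 → (7, 2, 0, 3)

Partition of {1..4} into 3 W_13-dot-orbits:

[[1], [2, 4], [3]]


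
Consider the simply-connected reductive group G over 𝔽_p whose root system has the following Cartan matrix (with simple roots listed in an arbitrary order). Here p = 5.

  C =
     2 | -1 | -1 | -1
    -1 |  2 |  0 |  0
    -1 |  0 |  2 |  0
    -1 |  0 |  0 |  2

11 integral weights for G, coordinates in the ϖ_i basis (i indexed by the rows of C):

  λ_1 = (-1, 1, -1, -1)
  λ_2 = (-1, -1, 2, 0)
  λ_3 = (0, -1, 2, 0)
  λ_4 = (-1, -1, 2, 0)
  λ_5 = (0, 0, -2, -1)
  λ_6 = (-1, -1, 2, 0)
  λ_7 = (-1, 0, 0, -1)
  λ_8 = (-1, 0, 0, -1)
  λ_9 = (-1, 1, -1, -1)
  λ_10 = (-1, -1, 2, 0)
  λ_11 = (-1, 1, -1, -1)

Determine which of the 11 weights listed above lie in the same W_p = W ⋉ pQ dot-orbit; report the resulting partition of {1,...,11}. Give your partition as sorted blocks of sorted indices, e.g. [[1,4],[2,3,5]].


C ↔ D_4 under row/col permutation; |W(D_4)| = 192.

Each λ_j+ρ reduced to Ā_5; 4-tuples below use C's row order:

    λ_1 → (0, 2, 0, 0)
    λ_2 → (0, 0, 3, 1)
    λ_3 → (0, 0, 3, 1)
    λ_4 → (0, 0, 3, 1)
    λ_5 → (0, 1, 1, 0)
    λ_6 → (0, 0, 3, 1)
    λ_7 → (0, 1, 1, 0)
    λ_8 → (0, 1, 1, 0)
    λ_9 → (0, 2, 0, 0)
    λ_10 → (0, 0, 3, 1)
    λ_11 → (0, 2, 0, 0)

3 distinct reps among the 11 weights ⇒ 3 W_5-linkage classes:

[[1, 9, 11], [2, 3, 4, 6, 10], [5, 7, 8]]


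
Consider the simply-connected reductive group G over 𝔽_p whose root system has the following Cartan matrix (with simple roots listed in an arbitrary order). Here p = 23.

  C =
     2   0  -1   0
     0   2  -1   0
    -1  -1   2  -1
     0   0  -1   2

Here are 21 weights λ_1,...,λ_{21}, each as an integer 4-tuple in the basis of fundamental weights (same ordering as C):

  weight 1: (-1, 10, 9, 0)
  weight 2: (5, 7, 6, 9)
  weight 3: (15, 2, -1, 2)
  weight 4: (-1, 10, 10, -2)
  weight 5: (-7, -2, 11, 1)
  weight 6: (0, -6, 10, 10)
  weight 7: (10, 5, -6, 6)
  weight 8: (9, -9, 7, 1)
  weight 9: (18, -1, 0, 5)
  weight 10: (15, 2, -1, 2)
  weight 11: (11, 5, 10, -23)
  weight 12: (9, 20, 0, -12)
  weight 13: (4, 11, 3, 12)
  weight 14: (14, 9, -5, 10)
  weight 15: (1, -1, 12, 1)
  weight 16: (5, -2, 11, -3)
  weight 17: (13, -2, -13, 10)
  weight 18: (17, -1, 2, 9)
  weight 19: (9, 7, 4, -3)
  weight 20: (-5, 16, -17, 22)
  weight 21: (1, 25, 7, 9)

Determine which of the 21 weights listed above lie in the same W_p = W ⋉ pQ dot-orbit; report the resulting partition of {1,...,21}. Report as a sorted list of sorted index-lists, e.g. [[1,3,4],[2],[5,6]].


D_4 Cartan matrix, 4 simple roots permuted; ρ=(1,1,1,1).

W_23-reps of the 21 weights in Ā_23 (same 4-coord order as C):

  λ_1 → (0, 11, 1, 1);  λ_2 → (2, 0, 6, 2);  λ_3 → (16, 3, 0, 3);  λ_4 → (0, 11, 1, 1);  λ_5 → (6, 1, 5, 2);  λ_6 → (1, 5, 0, 11);  λ_7 → (6, 1, 5, 2);  λ_8 → (10, 8, 0, 2);  λ_9 → (16, 3, 0, 3);  λ_10 → (16, 3, 0, 3);  λ_11 → (1, 5, 0, 11);  λ_12 → (0, 11, 1, 1);  λ_13 → (6, 1, 5, 2);  λ_14 → (6, 1, 5, 2);  λ_15 → (2, 0, 6, 2);  λ_16 → (6, 1, 5, 2);  λ_17 → (0, 11, 1, 1);  λ_18 → (10, 8, 0, 2);  λ_19 → (10, 8, 0, 2);  λ_20 → (16, 3, 0, 3);  λ_21 → (10, 8, 0, 2)

Partition of {1..21} into 6 W_23-dot-orbits:

[[1, 4, 12, 17], [2, 15], [3, 9, 10, 20], [5, 7, 13, 14, 16], [6, 11], [8, 18, 19, 21]]


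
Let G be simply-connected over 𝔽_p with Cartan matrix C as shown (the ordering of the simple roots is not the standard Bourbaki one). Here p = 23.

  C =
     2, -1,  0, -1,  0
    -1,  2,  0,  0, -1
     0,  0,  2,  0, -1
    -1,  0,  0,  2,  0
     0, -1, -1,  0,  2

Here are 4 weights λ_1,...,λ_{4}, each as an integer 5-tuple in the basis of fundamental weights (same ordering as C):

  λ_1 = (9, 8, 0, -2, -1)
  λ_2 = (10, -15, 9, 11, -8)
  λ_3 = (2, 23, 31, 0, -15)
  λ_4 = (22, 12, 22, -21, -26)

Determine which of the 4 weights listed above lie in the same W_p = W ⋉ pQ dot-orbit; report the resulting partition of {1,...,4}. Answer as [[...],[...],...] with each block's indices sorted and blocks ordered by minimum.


C ↔ A_5 under row/col permutation; |W(A_5)| = 720.

Alcove-folded reps (p=23, 4 weights, presented ϖ-order):

    λ_1+ρ ↦ (9, 9, 1, 1, 0)
    λ_2+ρ ↦ (7, 3, 11, 2, 0)
    λ_3+ρ ↦ (9, 9, 1, 1, 0)
    λ_4+ρ ↦ (7, 3, 11, 2, 0)

Linkage partition of the 4 weights (2 classes, p=23):

[[1, 3], [2, 4]]


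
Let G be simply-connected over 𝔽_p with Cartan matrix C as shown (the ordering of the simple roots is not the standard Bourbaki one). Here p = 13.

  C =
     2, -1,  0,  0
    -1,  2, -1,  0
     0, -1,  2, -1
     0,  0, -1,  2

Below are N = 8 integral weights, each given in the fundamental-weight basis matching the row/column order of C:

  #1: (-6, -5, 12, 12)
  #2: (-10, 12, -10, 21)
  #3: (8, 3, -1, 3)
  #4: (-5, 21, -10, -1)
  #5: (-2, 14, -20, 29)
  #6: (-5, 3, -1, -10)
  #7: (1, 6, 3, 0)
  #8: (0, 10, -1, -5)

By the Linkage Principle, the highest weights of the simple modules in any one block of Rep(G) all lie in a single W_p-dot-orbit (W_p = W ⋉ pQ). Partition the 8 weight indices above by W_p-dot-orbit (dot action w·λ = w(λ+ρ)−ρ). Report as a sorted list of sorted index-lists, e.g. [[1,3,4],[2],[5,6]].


Root system A_4: the 4×4 matrix C matches after relabeling.

W_13-reps of the 8 weights in Ā_13 (same 4-coord order as C):

  1: (5, 4, 0, 0)
  2: (5, 4, 0, 0)
  3: (5, 4, 0, 0)
  4: (5, 4, 0, 0)
  5: (1, 7, 4, 0)
  6: (5, 4, 0, 0)
  7: (1, 7, 4, 0)
  8: (1, 7, 4, 0)

The 8 indices split into 2 linkage classes (same alcove rep ⇔ same W_13-dot-orbit):

[[1, 2, 3, 4, 6], [5, 7, 8]]


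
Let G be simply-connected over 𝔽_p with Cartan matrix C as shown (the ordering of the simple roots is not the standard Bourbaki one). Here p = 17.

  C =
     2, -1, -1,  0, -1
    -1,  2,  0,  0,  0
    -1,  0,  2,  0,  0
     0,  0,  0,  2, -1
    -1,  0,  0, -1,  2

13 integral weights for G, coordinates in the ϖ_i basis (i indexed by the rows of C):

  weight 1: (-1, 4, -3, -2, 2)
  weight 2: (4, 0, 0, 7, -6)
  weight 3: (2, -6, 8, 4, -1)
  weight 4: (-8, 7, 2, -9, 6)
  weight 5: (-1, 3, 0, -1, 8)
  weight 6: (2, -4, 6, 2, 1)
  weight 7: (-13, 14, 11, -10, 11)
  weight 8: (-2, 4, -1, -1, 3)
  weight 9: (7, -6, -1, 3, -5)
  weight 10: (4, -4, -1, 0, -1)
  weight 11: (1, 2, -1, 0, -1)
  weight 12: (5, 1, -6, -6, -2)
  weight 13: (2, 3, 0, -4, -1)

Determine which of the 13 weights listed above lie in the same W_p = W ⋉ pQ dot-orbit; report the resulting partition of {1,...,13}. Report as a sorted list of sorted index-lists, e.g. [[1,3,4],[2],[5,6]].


D_5 Cartan matrix, 5 simple roots permuted; ρ=(1,1,1,1,1).

Ā_17 reps of the 13 weights (D_5, coords as presented):

    λ_1 → (2, 3, 0, 1, 0)
    λ_2 → (0, 1, 1, 3, 5)
    λ_3 → (0, 3, 7, 3, 2)
    λ_4 → (0, 4, 1, 0, 3)
    λ_5 → (0, 4, 1, 0, 3)
    λ_6 → (0, 3, 7, 3, 2)
    λ_7 → (2, 3, 0, 1, 0)
    λ_8 → (0, 4, 1, 0, 3)
    λ_9 → (0, 4, 1, 0, 3)
    λ_10 → (2, 3, 0, 1, 0)
    λ_11 → (2, 3, 0, 1, 0)
    λ_12 → (2, 3, 0, 1, 0)
    λ_13 → (0, 4, 1, 0, 3)

Linkage partition of the 13 weights (4 classes, p=17):

[[1, 7, 10, 11, 12], [2], [3, 6], [4, 5, 8, 9, 13]]


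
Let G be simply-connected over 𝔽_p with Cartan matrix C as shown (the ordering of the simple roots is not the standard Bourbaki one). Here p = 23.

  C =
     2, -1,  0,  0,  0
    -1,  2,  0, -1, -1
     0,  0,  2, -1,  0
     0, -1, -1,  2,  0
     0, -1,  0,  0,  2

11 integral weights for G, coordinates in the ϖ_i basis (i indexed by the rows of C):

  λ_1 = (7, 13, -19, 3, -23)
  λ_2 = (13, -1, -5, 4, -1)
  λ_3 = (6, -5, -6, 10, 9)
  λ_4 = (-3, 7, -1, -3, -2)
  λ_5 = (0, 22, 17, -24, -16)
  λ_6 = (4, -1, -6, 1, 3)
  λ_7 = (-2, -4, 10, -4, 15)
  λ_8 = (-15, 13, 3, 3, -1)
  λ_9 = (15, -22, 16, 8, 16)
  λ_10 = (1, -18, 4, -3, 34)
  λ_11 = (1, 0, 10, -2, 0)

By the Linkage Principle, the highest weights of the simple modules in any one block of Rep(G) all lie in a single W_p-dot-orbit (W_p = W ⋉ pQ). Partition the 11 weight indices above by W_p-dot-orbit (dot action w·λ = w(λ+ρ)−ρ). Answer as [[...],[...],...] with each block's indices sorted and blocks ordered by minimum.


Root system D_5: the 5×5 matrix C matches after relabeling.

Each λ_j+ρ reduced to Ā_23; 5-tuples below use C's row order:

    λ_1 → (14, 0, 4, 1, 0)
    λ_2 → (14, 0, 4, 1, 0)
    λ_3 → (3, 3, 4, 1, 6)
    λ_4 → (2, 3, 2, 0, 1)
    λ_5 → (14, 0, 4, 1, 0)
    λ_6 → (2, 3, 2, 0, 1)
    λ_7 → (3, 3, 4, 1, 6)
    λ_8 → (14, 0, 4, 1, 0)
    λ_9 → (2, 3, 2, 0, 1)
    λ_10 → (2, 3, 2, 0, 1)
    λ_11 → (2, 0, 10, 1, 1)

Linkage partition of the 11 weights (4 classes, p=23):

[[1, 2, 5, 8], [3, 7], [4, 6, 9, 10], [11]]
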